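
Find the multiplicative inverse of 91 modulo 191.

21

gcd(191, 91) = 1  (191 = 2·91 + 9, 91 = 10·9 + 1, 9 = 9·1).
Back-substituting, 91·(21) + 191·(-10) = 1.
So 91·21 ≡ 1 (mod 191), and 21 mod 191 = 21.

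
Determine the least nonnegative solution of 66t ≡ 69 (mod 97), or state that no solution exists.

gcd(97, 66):
  97 = 1·66 + 31
  66 = 2·31 + 4
  31 = 7·4 + 3
  4 = 1·3 + 1
  3 = 3·1
so gcd(97, 66) = 1.
1 divides 69, so solutions exist.
Back-substitute for Bézout coefficients:
  1 = 4 - 1·3
  ... = 66·(25) + 97·(-17)
So 66·(25) ≡ 1 (mod 97); multiply by 69: t ≡ 1725 (mod 97).
Smallest nonnegative: t = 1725 mod 97 = 76.

76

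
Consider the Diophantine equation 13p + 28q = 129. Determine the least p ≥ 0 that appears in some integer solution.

gcd(28, 13) = 1.
1 divides 129, so solutions exist.
By Bézout, 13·(13) + 28·(-6) = 1.
Scale by 129/1 = 129: (p₀, q₀) = (1677, -774).
General solution: p = 1677 + 28t, q = -774 - 13t for integer t.
p ≥ 0: smallest is 1677 mod 28 = 25 (at t = -59), with q = -7.

25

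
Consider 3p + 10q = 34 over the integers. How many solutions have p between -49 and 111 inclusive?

gcd(10, 3):
  10 = 3·3 + 1
  3 = 3·1
so gcd(10, 3) = 1.
Back-substitute for Bézout coefficients:
  1 = 10 - 3·3
  ... = 3·(-3) + 10·(1)
Scale by 34: particular solution (-102, 34); reduce p mod 10: (8, 1).
General solution: p = 8 + 10t, q = 1 - 3t for integer t.
-49 ≤ 8 + 10t ≤ 111 gives t ∈ [-5, 10], which is 16 values.

16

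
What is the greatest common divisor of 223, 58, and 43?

1

gcd(223, 58):
  223 = 3·58 + 49
  58 = 1·49 + 9
  49 = 5·9 + 4
  9 = 2·4 + 1
  4 = 4·1
so gcd(223, 58) = 1.
gcd(1, 43) = 1.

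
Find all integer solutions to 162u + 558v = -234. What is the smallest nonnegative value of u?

gcd(558, 162):
  558 = 3*162 + 72
  162 = 2*72 + 18
  72 = 4*18
so gcd(558, 162) = 18.
18 divides -234, so solutions exist.
Back-substitute for Bézout coefficients:
  18 = 162 - 2*72
  ... = 162*(7) + 558*(-2)
Scale by -234/18 = -13: (u₀, v₀) = (-91, 26).
General solution: u = -91 + 31t, v = 26 - 9t for integer t.
u ≥ 0: smallest is -91 mod 31 = 2 (at t = 3), with v = -1.

2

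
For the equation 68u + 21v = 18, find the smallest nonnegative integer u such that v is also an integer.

12

gcd(68, 21) = 1  (68 = 3*21 + 5, 21 = 4*5 + 1, 5 = 5*1).
1 divides 18, so solutions exist.
Back-substituting, 68*(-4) + 21*(13) = 1.
Scale by 18/1 = 18: (u₀, v₀) = (-72, 234).
General solution: u = -72 + 21t, v = 234 - 68t for integer t.
u ≥ 0: smallest is -72 mod 21 = 12 (at t = 4), with v = -38.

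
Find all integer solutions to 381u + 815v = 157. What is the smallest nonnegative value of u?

gcd(815, 381) = 1  (815 = 2·381 + 53, 381 = 7·53 + 10, 53 = 5·10 + 3, 10 = 3·3 + 1, 3 = 3·1).
1 divides 157, so solutions exist.
Back-substituting, 381·(246) + 815·(-115) = 1.
Scale by 157/1 = 157: (u₀, v₀) = (38622, -18055).
General solution: u = 38622 + 815t, v = -18055 - 381t for integer t.
u ≥ 0: smallest is 38622 mod 815 = 317 (at t = -47), with v = -148.

317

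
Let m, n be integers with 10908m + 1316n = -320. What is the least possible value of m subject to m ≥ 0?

gcd(10908, 1316):
  10908 = 8×1316 + 380
  1316 = 3×380 + 176
  380 = 2×176 + 28
  176 = 6×28 + 8
  28 = 3×8 + 4
  8 = 2×4
so gcd(10908, 1316) = 4.
4 divides -320, so solutions exist.
Back-substitute for Bézout coefficients:
  4 = 28 - 3×8
  ... = 10908×(142) + 1316×(-1177)
Scale by -320/4 = -80: (m₀, n₀) = (-11360, 94160).
General solution: m = -11360 + 329t, n = 94160 - 2727t for integer t.
m ≥ 0: smallest is -11360 mod 329 = 155 (at t = 35), with n = -1285.

155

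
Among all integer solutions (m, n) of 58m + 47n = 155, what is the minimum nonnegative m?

gcd(58, 47):
  58 = 1·47 + 11
  47 = 4·11 + 3
  11 = 3·3 + 2
  3 = 1·2 + 1
  2 = 2·1
so gcd(58, 47) = 1.
1 divides 155, so solutions exist.
Back-substitute for Bézout coefficients:
  1 = 3 - 1·2
  ... = 58·(-17) + 47·(21)
Scale by 155/1 = 155: (m₀, n₀) = (-2635, 3255).
General solution: m = -2635 + 47t, n = 3255 - 58t for integer t.
m ≥ 0: smallest is -2635 mod 47 = 44 (at t = 57), with n = -51.

44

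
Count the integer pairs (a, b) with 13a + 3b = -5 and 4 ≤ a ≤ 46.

gcd(13, 3) = 1.
By Bézout, 13*(1) + 3*(-4) = 1.
Particular solution: (1, -6).
General solution: a = 1 + 3t, b = -6 - 13t for integer t.
4 ≤ 1 + 3t ≤ 46 gives t ∈ [1, 15], which is 15 values.

15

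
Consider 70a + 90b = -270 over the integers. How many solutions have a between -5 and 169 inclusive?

19

gcd(90, 70):
  90 = 1*70 + 20
  70 = 3*20 + 10
  20 = 2*10
so gcd(90, 70) = 10.
Back-substitute for Bézout coefficients:
  10 = 70 - 3*20
  ... = 70*(4) + 90*(-3)
Scale by -27: particular solution (-108, 81); reduce a mod 9: (0, -3).
General solution: a = 0 + 9t, b = -3 - 7t for integer t.
-5 ≤ 0 + 9t ≤ 169 gives t ∈ [0, 18], which is 19 values.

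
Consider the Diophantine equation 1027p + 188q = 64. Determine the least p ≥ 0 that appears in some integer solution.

152

gcd(1027, 188):
  1027 = 5×188 + 87
  188 = 2×87 + 14
  87 = 6×14 + 3
  14 = 4×3 + 2
  3 = 1×2 + 1
  2 = 2×1
so gcd(1027, 188) = 1.
1 divides 64, so solutions exist.
Back-substitute for Bézout coefficients:
  1 = 3 - 1×2
  ... = 1027×(67) + 188×(-366)
Scale by 64/1 = 64: (p₀, q₀) = (4288, -23424).
General solution: p = 4288 + 188t, q = -23424 - 1027t for integer t.
p ≥ 0: smallest is 4288 mod 188 = 152 (at t = -22), with q = -830.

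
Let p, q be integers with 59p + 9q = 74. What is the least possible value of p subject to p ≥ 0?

gcd(59, 9):
  59 = 6*9 + 5
  9 = 1*5 + 4
  5 = 1*4 + 1
  4 = 4*1
so gcd(59, 9) = 1.
1 divides 74, so solutions exist.
Back-substitute for Bézout coefficients:
  1 = 5 - 1*4
  ... = 59*(2) + 9*(-13)
Scale by 74/1 = 74: (p₀, q₀) = (148, -962).
General solution: p = 148 + 9t, q = -962 - 59t for integer t.
p ≥ 0: smallest is 148 mod 9 = 4 (at t = -16), with q = -18.

4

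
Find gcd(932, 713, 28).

1

gcd(932, 713):
  932 = 1·713 + 219
  713 = 3·219 + 56
  219 = 3·56 + 51
  56 = 1·51 + 5
  51 = 10·5 + 1
  5 = 5·1
so gcd(932, 713) = 1.
gcd(1, 28) = 1.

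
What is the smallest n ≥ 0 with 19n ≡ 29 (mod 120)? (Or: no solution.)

gcd(120, 19) = 1.
1 divides 29, so solutions exist.
By Bézout, 19·(19) + 120·(-3) = 1.
So 19·(19) ≡ 1 (mod 120); multiply by 29: n ≡ 551 (mod 120).
Smallest nonnegative: n = 551 mod 120 = 71.

71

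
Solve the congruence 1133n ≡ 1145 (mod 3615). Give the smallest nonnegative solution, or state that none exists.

3415

gcd(3615, 1133):
  3615 = 3×1133 + 216
  1133 = 5×216 + 53
  216 = 4×53 + 4
  53 = 13×4 + 1
  4 = 4×1
so gcd(3615, 1133) = 1.
1 divides 1145, so solutions exist.
Back-substitute for Bézout coefficients:
  1 = 53 - 13×4
  ... = 1133×(887) + 3615×(-278)
So 1133×(887) ≡ 1 (mod 3615); multiply by 1145: n ≡ 1015615 (mod 3615).
Smallest nonnegative: n = 1015615 mod 3615 = 3415.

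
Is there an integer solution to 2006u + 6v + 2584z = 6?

yes

gcd(2006, 6):
  2006 = 334*6 + 2
  6 = 3*2
so gcd(2006, 6) = 2.
gcd(2, 2584) = 2.
2 divides 6, so integer solutions exist.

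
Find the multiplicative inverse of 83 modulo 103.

gcd(103, 83):
  103 = 1*83 + 20
  83 = 4*20 + 3
  20 = 6*3 + 2
  3 = 1*2 + 1
  2 = 2*1
so gcd(103, 83) = 1.
Back-substitute for Bézout coefficients:
  1 = 3 - 1*2
  ... = 83*(36) + 103*(-29)
So 83*36 ≡ 1 (mod 103), and 36 mod 103 = 36.

36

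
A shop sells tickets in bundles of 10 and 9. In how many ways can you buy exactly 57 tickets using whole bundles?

1

Need nonnegative integers with 10j + 9k = 57.
gcd(10, 9) = 1, and 10·(1) + 9·(-1) = 1.
So (j₀, k₀) = (57, -57); general j = 57 + 9t, k = -57 - 10t.
j ≥ 0 ⇒ t ≥ -6; k ≥ 0 ⇒ t ≤ -6. That's 1 value of t.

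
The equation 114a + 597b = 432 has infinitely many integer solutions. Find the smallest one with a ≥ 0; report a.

119

gcd(597, 114) = 3  (597 = 5*114 + 27, 114 = 4*27 + 6, 27 = 4*6 + 3, 6 = 2*3).
3 divides 432, so solutions exist.
Back-substituting, 114*(-89) + 597*(17) = 3.
Scale by 432/3 = 144: (a₀, b₀) = (-12816, 2448).
General solution: a = -12816 + 199t, b = 2448 - 38t for integer t.
a ≥ 0: smallest is -12816 mod 199 = 119 (at t = 65), with b = -22.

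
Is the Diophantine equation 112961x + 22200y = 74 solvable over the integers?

yes

gcd(112961, 22200) = 37  (112961 = 5×22200 + 1961, 22200 = 11×1961 + 629, 1961 = 3×629 + 74, 629 = 8×74 + 37, 74 = 2×37).
37 divides 74, so integer solutions exist.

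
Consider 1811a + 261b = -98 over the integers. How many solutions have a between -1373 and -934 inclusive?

2

gcd(1811, 261) = 1  (1811 = 6·261 + 245, 261 = 1·245 + 16, 245 = 15·16 + 5, 16 = 3·5 + 1, 5 = 5·1).
Back-substituting, 1811·(-49) + 261·(340) = 1.
Scale by -98: particular solution (4802, -33320); reduce a mod 261: (104, -722).
General solution: a = 104 + 261t, b = -722 - 1811t for integer t.
-1373 ≤ 104 + 261t ≤ -934 gives t ∈ [-5, -4], which is 2 values.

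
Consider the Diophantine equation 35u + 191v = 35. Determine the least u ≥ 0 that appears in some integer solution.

gcd(191, 35) = 1  (191 = 5*35 + 16, 35 = 2*16 + 3, 16 = 5*3 + 1, 3 = 3*1).
1 divides 35, so solutions exist.
Back-substituting, 35*(-60) + 191*(11) = 1.
Scale by 35/1 = 35: (u₀, v₀) = (-2100, 385).
General solution: u = -2100 + 191t, v = 385 - 35t for integer t.
u ≥ 0: smallest is -2100 mod 191 = 1 (at t = 11), with v = 0.

1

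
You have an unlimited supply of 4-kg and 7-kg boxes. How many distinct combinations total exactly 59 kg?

Need nonnegative integers with 4j + 7k = 59.
gcd(4, 7) = 1, and 4·(2) + 7·(-1) = 1.
So (j₀, k₀) = (118, -59); general j = 118 + 7t, k = -59 - 4t.
j ≥ 0 ⇒ t ≥ -16; k ≥ 0 ⇒ t ≤ -15. That's 2 values of t.

2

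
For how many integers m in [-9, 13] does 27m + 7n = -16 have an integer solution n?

gcd(27, 7) = 1.
By Bézout, 27×(-1) + 7×(4) = 1.
Particular solution: (2, -10).
General solution: m = 2 + 7t, n = -10 - 27t for integer t.
-9 ≤ 2 + 7t ≤ 13 gives t ∈ [-1, 1], which is 3 values.

3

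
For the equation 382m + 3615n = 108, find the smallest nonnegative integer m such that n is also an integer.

2139

gcd(3615, 382) = 1  (3615 = 9*382 + 177, 382 = 2*177 + 28, 177 = 6*28 + 9, 28 = 3*9 + 1, 9 = 9*1).
1 divides 108, so solutions exist.
Back-substituting, 382*(388) + 3615*(-41) = 1.
Scale by 108/1 = 108: (m₀, n₀) = (41904, -4428).
General solution: m = 41904 + 3615t, n = -4428 - 382t for integer t.
m ≥ 0: smallest is 41904 mod 3615 = 2139 (at t = -11), with n = -226.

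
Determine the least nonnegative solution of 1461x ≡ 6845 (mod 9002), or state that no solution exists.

gcd(9002, 1461) = 1.
1 divides 6845, so solutions exist.
By Bézout, 1461×(801) + 9002×(-130) = 1.
So 1461×(801) ≡ 1 (mod 9002); multiply by 6845: x ≡ 5482845 (mod 9002).
Smallest nonnegative: x = 5482845 mod 9002 = 627.

627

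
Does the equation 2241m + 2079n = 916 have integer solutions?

no

gcd(2241, 2079) = 27.
27 does not divide 916 (remainder 25), so no integer solutions.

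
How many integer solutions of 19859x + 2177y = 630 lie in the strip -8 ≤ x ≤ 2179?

gcd(19859, 2177):
  19859 = 9×2177 + 266
  2177 = 8×266 + 49
  266 = 5×49 + 21
  49 = 2×21 + 7
  21 = 3×7
so gcd(19859, 2177) = 7.
Back-substitute for Bézout coefficients:
  7 = 49 - 2×21
  ... = 19859×(-90) + 2177×(821)
Scale by 90: particular solution (-8100, 73890); reduce x mod 311: (297, -2709).
General solution: x = 297 + 311t, y = -2709 - 2837t for integer t.
-8 ≤ 297 + 311t ≤ 2179 gives t ∈ [0, 6], which is 7 values.

7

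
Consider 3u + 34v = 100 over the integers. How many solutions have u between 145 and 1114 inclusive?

29

gcd(34, 3):
  34 = 11·3 + 1
  3 = 3·1
so gcd(34, 3) = 1.
Back-substitute for Bézout coefficients:
  1 = 34 - 11·3
  ... = 3·(-11) + 34·(1)
Scale by 100: particular solution (-1100, 100); reduce u mod 34: (22, 1).
General solution: u = 22 + 34t, v = 1 - 3t for integer t.
145 ≤ 22 + 34t ≤ 1114 gives t ∈ [4, 32], which is 29 values.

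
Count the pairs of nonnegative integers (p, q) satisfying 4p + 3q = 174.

15

gcd(4, 3) = 1.
By Bézout, 4*(1) + 3*(-1) = 1.
One solution: (0, 58).
General: p = 0 + 3t, q = 58 - 4t.
p ≥ 0 ⇒ t ≥ 0; q ≥ 0 ⇒ t ≤ 14. So t ∈ [0, 14]: 15 solutions.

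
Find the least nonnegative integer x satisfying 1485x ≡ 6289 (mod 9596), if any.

2337

gcd(9596, 1485):
  9596 = 6·1485 + 686
  1485 = 2·686 + 113
  686 = 6·113 + 8
  113 = 14·8 + 1
  8 = 8·1
so gcd(9596, 1485) = 1.
1 divides 6289, so solutions exist.
Back-substitute for Bézout coefficients:
  1 = 113 - 14·8
  ... = 1485·(1189) + 9596·(-184)
So 1485·(1189) ≡ 1 (mod 9596); multiply by 6289: x ≡ 7477621 (mod 9596).
Smallest nonnegative: x = 7477621 mod 9596 = 2337.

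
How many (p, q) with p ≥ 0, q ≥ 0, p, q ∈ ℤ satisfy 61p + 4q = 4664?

20

gcd(61, 4):
  61 = 15*4 + 1
  4 = 4*1
so gcd(61, 4) = 1.
Back-substitute for Bézout coefficients:
  1 = 61 - 15*4
  ... = 61*(1) + 4*(-15)
Scale by 4664: one solution is (4664, -69960). Reduce p mod 4: (0, 1166).
General: p = 0 + 4t, q = 1166 - 61t.
p ≥ 0 ⇒ t ≥ 0; q ≥ 0 ⇒ t ≤ 19. So t ∈ [0, 19]: 20 solutions.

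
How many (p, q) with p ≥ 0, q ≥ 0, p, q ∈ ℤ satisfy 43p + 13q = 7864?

gcd(43, 13) = 1  (43 = 3×13 + 4, 13 = 3×4 + 1, 4 = 4×1).
Back-substituting, 43×(-3) + 13×(10) = 1.
Scale by 7864: one solution is (-23592, 78640). Reduce p mod 13: (3, 595).
General: p = 3 + 13t, q = 595 - 43t.
p ≥ 0 ⇒ t ≥ 0; q ≥ 0 ⇒ t ≤ 13. So t ∈ [0, 13]: 14 solutions.

14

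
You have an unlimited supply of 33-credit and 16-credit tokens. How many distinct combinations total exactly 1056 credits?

Need nonnegative integers with 33j + 16k = 1056.
gcd(33, 16) = 1, and 33·(1) + 16·(-2) = 1.
So (j₀, k₀) = (1056, -2112); general j = 1056 + 16t, k = -2112 - 33t.
j ≥ 0 ⇒ t ≥ -66; k ≥ 0 ⇒ t ≤ -64. That's 3 values of t.

3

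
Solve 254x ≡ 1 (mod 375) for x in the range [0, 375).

gcd(375, 254) = 1  (375 = 1·254 + 121, 254 = 2·121 + 12, 121 = 10·12 + 1, 12 = 12·1).
Back-substituting, 254·(-31) + 375·(21) = 1.
So 254·-31 ≡ 1 (mod 375), and -31 mod 375 = 344.

344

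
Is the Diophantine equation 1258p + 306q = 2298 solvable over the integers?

no

gcd(1258, 306):
  1258 = 4×306 + 34
  306 = 9×34
so gcd(1258, 306) = 34.
34 does not divide 2298 (remainder 20), so no integer solutions.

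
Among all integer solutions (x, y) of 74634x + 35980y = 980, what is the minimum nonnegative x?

gcd(74634, 35980) = 14  (74634 = 2*35980 + 2674, 35980 = 13*2674 + 1218, 2674 = 2*1218 + 238, 1218 = 5*238 + 28, 238 = 8*28 + 14, 28 = 2*14).
14 divides 980, so solutions exist.
Back-substituting, 74634*(1211) + 35980*(-2512) = 14.
Scale by 980/14 = 70: (x₀, y₀) = (84770, -175840).
General solution: x = 84770 + 2570t, y = -175840 - 5331t for integer t.
x ≥ 0: smallest is 84770 mod 2570 = 2530 (at t = -32), with y = -5248.

2530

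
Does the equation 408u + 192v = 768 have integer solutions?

gcd(408, 192) = 24  (408 = 2*192 + 24, 192 = 8*24).
24 divides 768, so integer solutions exist.

yes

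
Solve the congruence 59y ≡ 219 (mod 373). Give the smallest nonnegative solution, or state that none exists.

29

gcd(373, 59):
  373 = 6*59 + 19
  59 = 3*19 + 2
  19 = 9*2 + 1
  2 = 2*1
so gcd(373, 59) = 1.
1 divides 219, so solutions exist.
Back-substitute for Bézout coefficients:
  1 = 19 - 9*2
  ... = 59*(-177) + 373*(28)
So 59*(-177) ≡ 1 (mod 373); multiply by 219: y ≡ -38763 (mod 373).
Smallest nonnegative: y = -38763 mod 373 = 29.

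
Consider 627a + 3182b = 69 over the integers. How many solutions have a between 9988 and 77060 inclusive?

gcd(3182, 627) = 1.
By Bézout, 627×(203) + 3182×(-40) = 1.
Particular solution: (1279, -252).
General solution: a = 1279 + 3182t, b = -252 - 627t for integer t.
9988 ≤ 1279 + 3182t ≤ 77060 gives t ∈ [3, 23], which is 21 values.

21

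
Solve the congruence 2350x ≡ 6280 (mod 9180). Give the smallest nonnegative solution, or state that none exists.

gcd(9180, 2350) = 10  (9180 = 3·2350 + 2130, 2350 = 1·2130 + 220, 2130 = 9·220 + 150, 220 = 1·150 + 70, 150 = 2·70 + 10, 70 = 7·10).
10 divides 6280, so solutions exist.
Back-substituting, 2350·(-125) + 9180·(32) = 10.
So 2350·(-125) ≡ 10 (mod 9180); multiply by 628: x ≡ -78500 (mod 918).
Smallest nonnegative: x = -78500 mod 918 = 448.

448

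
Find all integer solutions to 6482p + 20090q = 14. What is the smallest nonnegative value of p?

gcd(20090, 6482):
  20090 = 3·6482 + 644
  6482 = 10·644 + 42
  644 = 15·42 + 14
  42 = 3·14
so gcd(20090, 6482) = 14.
14 divides 14, so solutions exist.
Back-substitute for Bézout coefficients:
  14 = 644 - 15·42
  ... = 6482·(-468) + 20090·(151)
Scale by 14/14 = 1: (p₀, q₀) = (-468, 151).
General solution: p = -468 + 1435t, q = 151 - 463t for integer t.
p ≥ 0: smallest is -468 mod 1435 = 967 (at t = 1), with q = -312.

967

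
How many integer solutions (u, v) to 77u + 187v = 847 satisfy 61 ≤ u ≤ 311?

15

gcd(187, 77) = 11  (187 = 2×77 + 33, 77 = 2×33 + 11, 33 = 3×11).
Back-substituting, 77×(5) + 187×(-2) = 11.
Scale by 77: particular solution (385, -154); reduce u mod 17: (11, 0).
General solution: u = 11 + 17t, v = 0 - 7t for integer t.
61 ≤ 11 + 17t ≤ 311 gives t ∈ [3, 17], which is 15 values.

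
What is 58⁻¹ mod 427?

gcd(427, 58) = 1.
By Bézout, 58×(81) + 427×(-11) = 1.
So 58×81 ≡ 1 (mod 427), and 81 mod 427 = 81.

81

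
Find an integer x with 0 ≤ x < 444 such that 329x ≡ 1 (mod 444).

305

gcd(444, 329) = 1  (444 = 1*329 + 115, 329 = 2*115 + 99, 115 = 1*99 + 16, 99 = 6*16 + 3, 16 = 5*3 + 1, 3 = 3*1).
Back-substituting, 329*(-139) + 444*(103) = 1.
So 329*-139 ≡ 1 (mod 444), and -139 mod 444 = 305.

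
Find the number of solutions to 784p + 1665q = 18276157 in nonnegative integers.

gcd(1665, 784):
  1665 = 2×784 + 97
  784 = 8×97 + 8
  97 = 12×8 + 1
  8 = 8×1
so gcd(1665, 784) = 1.
Back-substitute for Bézout coefficients:
  1 = 97 - 12×8
  ... = 784×(-206) + 1665×(97)
Scale by 18276157: one solution is (-3764888342, 1772787229). Reduce p mod 1665: (1333, 10349).
General: p = 1333 + 1665t, q = 10349 - 784t.
p ≥ 0 ⇒ t ≥ 0; q ≥ 0 ⇒ t ≤ 13. So t ∈ [0, 13]: 14 solutions.

14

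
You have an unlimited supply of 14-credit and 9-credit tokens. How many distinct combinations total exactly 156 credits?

Need nonnegative integers with 14j + 9k = 156.
gcd(14, 9) = 1, and 14·(2) + 9·(-3) = 1.
So (j₀, k₀) = (312, -468); general j = 312 + 9t, k = -468 - 14t.
j ≥ 0 ⇒ t ≥ -34; k ≥ 0 ⇒ t ≤ -34. That's 1 value of t.

1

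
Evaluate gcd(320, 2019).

gcd(2019, 320):
  2019 = 6*320 + 99
  320 = 3*99 + 23
  99 = 4*23 + 7
  23 = 3*7 + 2
  7 = 3*2 + 1
  2 = 2*1
so gcd(2019, 320) = 1.

1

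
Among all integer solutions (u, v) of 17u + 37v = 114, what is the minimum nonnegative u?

35

gcd(37, 17) = 1  (37 = 2·17 + 3, 17 = 5·3 + 2, 3 = 1·2 + 1, 2 = 2·1).
1 divides 114, so solutions exist.
Back-substituting, 17·(-13) + 37·(6) = 1.
Scale by 114/1 = 114: (u₀, v₀) = (-1482, 684).
General solution: u = -1482 + 37t, v = 684 - 17t for integer t.
u ≥ 0: smallest is -1482 mod 37 = 35 (at t = 41), with v = -13.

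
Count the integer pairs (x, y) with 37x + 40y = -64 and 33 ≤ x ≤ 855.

21

gcd(40, 37) = 1.
By Bézout, 37*(13) + 40*(-12) = 1.
Particular solution: (8, -9).
General solution: x = 8 + 40t, y = -9 - 37t for integer t.
33 ≤ 8 + 40t ≤ 855 gives t ∈ [1, 21], which is 21 values.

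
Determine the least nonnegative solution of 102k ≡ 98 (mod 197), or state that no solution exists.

gcd(197, 102) = 1  (197 = 1·102 + 95, 102 = 1·95 + 7, 95 = 13·7 + 4, 7 = 1·4 + 3, 4 = 1·3 + 1, 3 = 3·1).
1 divides 98, so solutions exist.
Back-substituting, 102·(-56) + 197·(29) = 1.
So 102·(-56) ≡ 1 (mod 197); multiply by 98: k ≡ -5488 (mod 197).
Smallest nonnegative: k = -5488 mod 197 = 28.

28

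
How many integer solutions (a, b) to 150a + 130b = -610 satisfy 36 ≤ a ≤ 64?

gcd(150, 130) = 10.
By Bézout, 150*(-6) + 130*(7) = 10.
Particular solution: (2, -7).
General solution: a = 2 + 13t, b = -7 - 15t for integer t.
36 ≤ 2 + 13t ≤ 64 gives t ∈ [3, 4], which is 2 values.

2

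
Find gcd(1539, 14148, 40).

1

gcd(14148, 1539) = 27  (14148 = 9·1539 + 297, 1539 = 5·297 + 54, 297 = 5·54 + 27, 54 = 2·27).
gcd(27, 40) = 1.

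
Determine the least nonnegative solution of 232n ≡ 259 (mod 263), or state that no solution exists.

68

gcd(263, 232) = 1  (263 = 1*232 + 31, 232 = 7*31 + 15, 31 = 2*15 + 1, 15 = 15*1).
1 divides 259, so solutions exist.
Back-substituting, 232*(-17) + 263*(15) = 1.
So 232*(-17) ≡ 1 (mod 263); multiply by 259: n ≡ -4403 (mod 263).
Smallest nonnegative: n = -4403 mod 263 = 68.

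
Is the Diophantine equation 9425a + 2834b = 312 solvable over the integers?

yes

gcd(9425, 2834) = 13.
13 divides 312, so integer solutions exist.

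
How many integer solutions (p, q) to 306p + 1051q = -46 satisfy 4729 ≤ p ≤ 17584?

13

gcd(1051, 306) = 1.
By Bézout, 306*(79) + 1051*(-23) = 1.
Particular solution: (570, -166).
General solution: p = 570 + 1051t, q = -166 - 306t for integer t.
4729 ≤ 570 + 1051t ≤ 17584 gives t ∈ [4, 16], which is 13 values.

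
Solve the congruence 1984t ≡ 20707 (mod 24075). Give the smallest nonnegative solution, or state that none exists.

22423

gcd(24075, 1984):
  24075 = 12·1984 + 267
  1984 = 7·267 + 115
  267 = 2·115 + 37
  115 = 3·37 + 4
  37 = 9·4 + 1
  4 = 4·1
so gcd(24075, 1984) = 1.
1 divides 20707, so solutions exist.
Back-substitute for Bézout coefficients:
  1 = 37 - 9·4
  ... = 1984·(-5861) + 24075·(483)
So 1984·(-5861) ≡ 1 (mod 24075); multiply by 20707: t ≡ -121363727 (mod 24075).
Smallest nonnegative: t = -121363727 mod 24075 = 22423.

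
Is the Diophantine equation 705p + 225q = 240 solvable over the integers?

gcd(705, 225) = 15.
15 divides 240, so integer solutions exist.

yes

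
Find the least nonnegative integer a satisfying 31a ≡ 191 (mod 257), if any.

gcd(257, 31) = 1  (257 = 8×31 + 9, 31 = 3×9 + 4, 9 = 2×4 + 1, 4 = 4×1).
1 divides 191, so solutions exist.
Back-substituting, 31×(-58) + 257×(7) = 1.
So 31×(-58) ≡ 1 (mod 257); multiply by 191: a ≡ -11078 (mod 257).
Smallest nonnegative: a = -11078 mod 257 = 230.

230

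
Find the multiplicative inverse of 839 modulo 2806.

gcd(2806, 839) = 1  (2806 = 3*839 + 289, 839 = 2*289 + 261, 289 = 1*261 + 28, 261 = 9*28 + 9, 28 = 3*9 + 1, 9 = 9*1).
Back-substituting, 839*(-301) + 2806*(90) = 1.
So 839*-301 ≡ 1 (mod 2806), and -301 mod 2806 = 2505.

2505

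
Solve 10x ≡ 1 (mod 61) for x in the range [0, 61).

55

gcd(61, 10):
  61 = 6·10 + 1
  10 = 10·1
so gcd(61, 10) = 1.
Back-substitute for Bézout coefficients:
  1 = 61 - 6·10
  ... = 10·(-6) + 61·(1)
So 10·-6 ≡ 1 (mod 61), and -6 mod 61 = 55.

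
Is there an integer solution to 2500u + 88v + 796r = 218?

no

gcd(2500, 88) = 4  (2500 = 28·88 + 36, 88 = 2·36 + 16, 36 = 2·16 + 4, 16 = 4·4).
gcd(4, 796) = 4.
4 does not divide 218 (remainder 2), so no integer solutions.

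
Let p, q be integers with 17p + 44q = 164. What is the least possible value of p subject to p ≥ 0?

20

gcd(44, 17):
  44 = 2·17 + 10
  17 = 1·10 + 7
  10 = 1·7 + 3
  7 = 2·3 + 1
  3 = 3·1
so gcd(44, 17) = 1.
1 divides 164, so solutions exist.
Back-substitute for Bézout coefficients:
  1 = 7 - 2·3
  ... = 17·(13) + 44·(-5)
Scale by 164/1 = 164: (p₀, q₀) = (2132, -820).
General solution: p = 2132 + 44t, q = -820 - 17t for integer t.
p ≥ 0: smallest is 2132 mod 44 = 20 (at t = -48), with q = -4.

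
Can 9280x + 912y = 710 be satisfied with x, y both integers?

gcd(9280, 912) = 16.
16 does not divide 710 (remainder 6), so no integer solutions.

no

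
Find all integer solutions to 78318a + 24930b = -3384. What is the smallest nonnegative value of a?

gcd(78318, 24930) = 18.
18 divides -3384, so solutions exist.
By Bézout, 78318×(106) + 24930×(-333) = 18.
Scale by -3384/18 = -188: (a₀, b₀) = (-19928, 62604).
General solution: a = -19928 + 1385t, b = 62604 - 4351t for integer t.
a ≥ 0: smallest is -19928 mod 1385 = 847 (at t = 15), with b = -2661.

847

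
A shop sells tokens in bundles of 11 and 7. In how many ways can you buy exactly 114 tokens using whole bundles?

Need nonnegative integers with 11j + 7k = 114.
gcd(11, 7) = 1, and 11·(2) + 7·(-3) = 1.
So (j₀, k₀) = (228, -342); general j = 228 + 7t, k = -342 - 11t.
j ≥ 0 ⇒ t ≥ -32; k ≥ 0 ⇒ t ≤ -32. That's 1 value of t.

1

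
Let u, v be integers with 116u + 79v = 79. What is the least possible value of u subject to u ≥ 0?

0

gcd(116, 79) = 1.
1 divides 79, so solutions exist.
By Bézout, 116×(-32) + 79×(47) = 1.
Scale by 79/1 = 79: (u₀, v₀) = (-2528, 3713).
General solution: u = -2528 + 79t, v = 3713 - 116t for integer t.
u ≥ 0: smallest is -2528 mod 79 = 0 (at t = 32), with v = 1.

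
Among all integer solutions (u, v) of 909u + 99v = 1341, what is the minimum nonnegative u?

gcd(909, 99):
  909 = 9*99 + 18
  99 = 5*18 + 9
  18 = 2*9
so gcd(909, 99) = 9.
9 divides 1341, so solutions exist.
Back-substitute for Bézout coefficients:
  9 = 99 - 5*18
  ... = 909*(-5) + 99*(46)
Scale by 1341/9 = 149: (u₀, v₀) = (-745, 6854).
General solution: u = -745 + 11t, v = 6854 - 101t for integer t.
u ≥ 0: smallest is -745 mod 11 = 3 (at t = 68), with v = -14.

3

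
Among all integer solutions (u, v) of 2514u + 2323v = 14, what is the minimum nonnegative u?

669

gcd(2514, 2323) = 1  (2514 = 1×2323 + 191, 2323 = 12×191 + 31, 191 = 6×31 + 5, 31 = 6×5 + 1, 5 = 5×1).
1 divides 14, so solutions exist.
Back-substituting, 2514×(-450) + 2323×(487) = 1.
Scale by 14/1 = 14: (u₀, v₀) = (-6300, 6818).
General solution: u = -6300 + 2323t, v = 6818 - 2514t for integer t.
u ≥ 0: smallest is -6300 mod 2323 = 669 (at t = 3), with v = -724.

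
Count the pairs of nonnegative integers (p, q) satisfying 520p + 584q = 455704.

gcd(584, 520) = 8.
By Bézout, 520*(9) + 584*(-8) = 8.
One solution: (61, 726).
General: p = 61 + 73t, q = 726 - 65t.
p ≥ 0 ⇒ t ≥ 0; q ≥ 0 ⇒ t ≤ 11. So t ∈ [0, 11]: 12 solutions.

12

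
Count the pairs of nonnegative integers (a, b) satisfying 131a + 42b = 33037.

6

gcd(131, 42) = 1.
By Bézout, 131×(17) + 42×(-53) = 1.
One solution: (5, 771).
General: a = 5 + 42t, b = 771 - 131t.
a ≥ 0 ⇒ t ≥ 0; b ≥ 0 ⇒ t ≤ 5. So t ∈ [0, 5]: 6 solutions.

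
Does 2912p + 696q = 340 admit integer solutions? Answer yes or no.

gcd(2912, 696) = 8  (2912 = 4·696 + 128, 696 = 5·128 + 56, 128 = 2·56 + 16, 56 = 3·16 + 8, 16 = 2·8).
8 does not divide 340 (remainder 4), so no integer solutions.

no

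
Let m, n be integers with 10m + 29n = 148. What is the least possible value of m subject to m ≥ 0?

9

gcd(29, 10):
  29 = 2*10 + 9
  10 = 1*9 + 1
  9 = 9*1
so gcd(29, 10) = 1.
1 divides 148, so solutions exist.
Back-substitute for Bézout coefficients:
  1 = 10 - 1*9
  ... = 10*(3) + 29*(-1)
Scale by 148/1 = 148: (m₀, n₀) = (444, -148).
General solution: m = 444 + 29t, n = -148 - 10t for integer t.
m ≥ 0: smallest is 444 mod 29 = 9 (at t = -15), with n = 2.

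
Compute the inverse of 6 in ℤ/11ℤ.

gcd(11, 6) = 1.
By Bézout, 6·(2) + 11·(-1) = 1.
So 6·2 ≡ 1 (mod 11), and 2 mod 11 = 2.

2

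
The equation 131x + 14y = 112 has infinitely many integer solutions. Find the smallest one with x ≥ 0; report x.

0

gcd(131, 14):
  131 = 9×14 + 5
  14 = 2×5 + 4
  5 = 1×4 + 1
  4 = 4×1
so gcd(131, 14) = 1.
1 divides 112, so solutions exist.
Back-substitute for Bézout coefficients:
  1 = 5 - 1×4
  ... = 131×(3) + 14×(-28)
Scale by 112/1 = 112: (x₀, y₀) = (336, -3136).
General solution: x = 336 + 14t, y = -3136 - 131t for integer t.
x ≥ 0: smallest is 336 mod 14 = 0 (at t = -24), with y = 8.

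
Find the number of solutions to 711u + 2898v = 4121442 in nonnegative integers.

gcd(2898, 711):
  2898 = 4×711 + 54
  711 = 13×54 + 9
  54 = 6×9
so gcd(2898, 711) = 9.
Back-substitute for Bézout coefficients:
  9 = 711 - 13×54
  ... = 711×(53) + 2898×(-13)
Scale by 457938: one solution is (24270714, -5953194). Reduce u mod 322: (286, 1352).
General: u = 286 + 322t, v = 1352 - 79t.
u ≥ 0 ⇒ t ≥ 0; v ≥ 0 ⇒ t ≤ 17. So t ∈ [0, 17]: 18 solutions.

18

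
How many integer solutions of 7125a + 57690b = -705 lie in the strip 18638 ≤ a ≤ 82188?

17

gcd(57690, 7125) = 15  (57690 = 8·7125 + 690, 7125 = 10·690 + 225, 690 = 3·225 + 15, 225 = 15·15).
Back-substituting, 7125·(-251) + 57690·(31) = 15.
Scale by -47: particular solution (11797, -1457); reduce a mod 3846: (259, -32).
General solution: a = 259 + 3846t, b = -32 - 475t for integer t.
18638 ≤ 259 + 3846t ≤ 82188 gives t ∈ [5, 21], which is 17 values.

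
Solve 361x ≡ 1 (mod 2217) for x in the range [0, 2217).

565

gcd(2217, 361) = 1  (2217 = 6·361 + 51, 361 = 7·51 + 4, 51 = 12·4 + 3, 4 = 1·3 + 1, 3 = 3·1).
Back-substituting, 361·(565) + 2217·(-92) = 1.
So 361·565 ≡ 1 (mod 2217), and 565 mod 2217 = 565.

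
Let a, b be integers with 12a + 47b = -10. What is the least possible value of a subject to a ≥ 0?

gcd(47, 12) = 1.
1 divides -10, so solutions exist.
By Bézout, 12×(4) + 47×(-1) = 1.
Scale by -10/1 = -10: (a₀, b₀) = (-40, 10).
General solution: a = -40 + 47t, b = 10 - 12t for integer t.
a ≥ 0: smallest is -40 mod 47 = 7 (at t = 1), with b = -2.

7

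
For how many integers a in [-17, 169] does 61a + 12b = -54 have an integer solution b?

gcd(61, 12) = 1.
By Bézout, 61·(1) + 12·(-5) = 1.
Particular solution: (6, -35).
General solution: a = 6 + 12t, b = -35 - 61t for integer t.
-17 ≤ 6 + 12t ≤ 169 gives t ∈ [-1, 13], which is 15 values.

15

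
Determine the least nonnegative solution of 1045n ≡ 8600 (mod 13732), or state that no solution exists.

gcd(13732, 1045) = 1.
1 divides 8600, so solutions exist.
By Bézout, 1045×(4297) + 13732×(-327) = 1.
So 1045×(4297) ≡ 1 (mod 13732); multiply by 8600: n ≡ 36954200 (mod 13732).
Smallest nonnegative: n = 36954200 mod 13732 = 1388.

1388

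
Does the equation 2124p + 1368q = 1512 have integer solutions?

gcd(2124, 1368) = 36  (2124 = 1*1368 + 756, 1368 = 1*756 + 612, 756 = 1*612 + 144, 612 = 4*144 + 36, 144 = 4*36).
36 divides 1512, so integer solutions exist.

yes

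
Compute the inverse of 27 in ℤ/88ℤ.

75

gcd(88, 27):
  88 = 3·27 + 7
  27 = 3·7 + 6
  7 = 1·6 + 1
  6 = 6·1
so gcd(88, 27) = 1.
Back-substitute for Bézout coefficients:
  1 = 7 - 1·6
  ... = 27·(-13) + 88·(4)
So 27·-13 ≡ 1 (mod 88), and -13 mod 88 = 75.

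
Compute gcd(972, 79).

1

gcd(972, 79):
  972 = 12·79 + 24
  79 = 3·24 + 7
  24 = 3·7 + 3
  7 = 2·3 + 1
  3 = 3·1
so gcd(972, 79) = 1.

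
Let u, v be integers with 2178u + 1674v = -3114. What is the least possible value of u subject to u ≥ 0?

37

gcd(2178, 1674):
  2178 = 1*1674 + 504
  1674 = 3*504 + 162
  504 = 3*162 + 18
  162 = 9*18
so gcd(2178, 1674) = 18.
18 divides -3114, so solutions exist.
Back-substitute for Bézout coefficients:
  18 = 504 - 3*162
  ... = 2178*(10) + 1674*(-13)
Scale by -3114/18 = -173: (u₀, v₀) = (-1730, 2249).
General solution: u = -1730 + 93t, v = 2249 - 121t for integer t.
u ≥ 0: smallest is -1730 mod 93 = 37 (at t = 19), with v = -50.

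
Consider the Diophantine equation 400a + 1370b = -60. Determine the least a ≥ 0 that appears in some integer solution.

gcd(1370, 400) = 10.
10 divides -60, so solutions exist.
By Bézout, 400·(24) + 1370·(-7) = 10.
Scale by -60/10 = -6: (a₀, b₀) = (-144, 42).
General solution: a = -144 + 137t, b = 42 - 40t for integer t.
a ≥ 0: smallest is -144 mod 137 = 130 (at t = 2), with b = -38.

130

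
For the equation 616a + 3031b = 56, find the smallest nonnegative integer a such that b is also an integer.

315

gcd(3031, 616):
  3031 = 4*616 + 567
  616 = 1*567 + 49
  567 = 11*49 + 28
  49 = 1*28 + 21
  28 = 1*21 + 7
  21 = 3*7
so gcd(3031, 616) = 7.
7 divides 56, so solutions exist.
Back-substitute for Bézout coefficients:
  7 = 28 - 1*21
  ... = 616*(-123) + 3031*(25)
Scale by 56/7 = 8: (a₀, b₀) = (-984, 200).
General solution: a = -984 + 433t, b = 200 - 88t for integer t.
a ≥ 0: smallest is -984 mod 433 = 315 (at t = 3), with b = -64.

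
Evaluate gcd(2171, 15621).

1

gcd(15621, 2171):
  15621 = 7·2171 + 424
  2171 = 5·424 + 51
  424 = 8·51 + 16
  51 = 3·16 + 3
  16 = 5·3 + 1
  3 = 3·1
so gcd(15621, 2171) = 1.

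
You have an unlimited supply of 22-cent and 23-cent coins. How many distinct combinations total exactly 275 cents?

1

Need nonnegative integers with 22j + 23k = 275.
gcd(22, 23) = 1, and 22·(-1) + 23·(1) = 1.
So (j₀, k₀) = (-275, 275); general j = -275 + 23t, k = 275 - 22t.
j ≥ 0 ⇒ t ≥ 12; k ≥ 0 ⇒ t ≤ 12. That's 1 value of t.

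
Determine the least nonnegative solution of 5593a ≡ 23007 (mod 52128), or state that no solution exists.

3639

gcd(52128, 5593) = 1  (52128 = 9*5593 + 1791, 5593 = 3*1791 + 220, 1791 = 8*220 + 31, 220 = 7*31 + 3, 31 = 10*3 + 1, 3 = 3*1).
1 divides 23007, so solutions exist.
Back-substituting, 5593*(-16823) + 52128*(1805) = 1.
So 5593*(-16823) ≡ 1 (mod 52128); multiply by 23007: a ≡ -387046761 (mod 52128).
Smallest nonnegative: a = -387046761 mod 52128 = 3639.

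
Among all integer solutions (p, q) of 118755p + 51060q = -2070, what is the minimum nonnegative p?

138

gcd(118755, 51060) = 15  (118755 = 2×51060 + 16635, 51060 = 3×16635 + 1155, 16635 = 14×1155 + 465, 1155 = 2×465 + 225, 465 = 2×225 + 15, 225 = 15×15).
15 divides -2070, so solutions exist.
Back-substituting, 118755×(221) + 51060×(-514) = 15.
Scale by -2070/15 = -138: (p₀, q₀) = (-30498, 70932).
General solution: p = -30498 + 3404t, q = 70932 - 7917t for integer t.
p ≥ 0: smallest is -30498 mod 3404 = 138 (at t = 9), with q = -321.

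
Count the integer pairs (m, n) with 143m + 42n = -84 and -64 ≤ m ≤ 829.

21

gcd(143, 42) = 1.
By Bézout, 143·(5) + 42·(-17) = 1.
Particular solution: (0, -2).
General solution: m = 0 + 42t, n = -2 - 143t for integer t.
-64 ≤ 0 + 42t ≤ 829 gives t ∈ [-1, 19], which is 21 values.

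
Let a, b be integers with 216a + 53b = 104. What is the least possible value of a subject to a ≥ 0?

gcd(216, 53):
  216 = 4×53 + 4
  53 = 13×4 + 1
  4 = 4×1
so gcd(216, 53) = 1.
1 divides 104, so solutions exist.
Back-substitute for Bézout coefficients:
  1 = 53 - 13×4
  ... = 216×(-13) + 53×(53)
Scale by 104/1 = 104: (a₀, b₀) = (-1352, 5512).
General solution: a = -1352 + 53t, b = 5512 - 216t for integer t.
a ≥ 0: smallest is -1352 mod 53 = 26 (at t = 26), with b = -104.

26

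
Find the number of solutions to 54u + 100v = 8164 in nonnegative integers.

gcd(100, 54) = 2.
By Bézout, 54*(13) + 100*(-7) = 2.
One solution: (16, 73).
General: u = 16 + 50t, v = 73 - 27t.
u ≥ 0 ⇒ t ≥ 0; v ≥ 0 ⇒ t ≤ 2. So t ∈ [0, 2]: 3 solutions.

3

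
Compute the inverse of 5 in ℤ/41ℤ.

33

gcd(41, 5) = 1  (41 = 8·5 + 1, 5 = 5·1).
Back-substituting, 5·(-8) + 41·(1) = 1.
So 5·-8 ≡ 1 (mod 41), and -8 mod 41 = 33.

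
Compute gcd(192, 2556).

gcd(2556, 192):
  2556 = 13·192 + 60
  192 = 3·60 + 12
  60 = 5·12
so gcd(2556, 192) = 12.

12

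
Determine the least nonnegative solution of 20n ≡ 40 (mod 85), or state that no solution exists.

2

gcd(85, 20) = 5  (85 = 4×20 + 5, 20 = 4×5).
5 divides 40, so solutions exist.
Back-substituting, 20×(-4) + 85×(1) = 5.
So 20×(-4) ≡ 5 (mod 85); multiply by 8: n ≡ -32 (mod 17).
Smallest nonnegative: n = -32 mod 17 = 2.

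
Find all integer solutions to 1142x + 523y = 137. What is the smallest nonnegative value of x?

gcd(1142, 523) = 1.
1 divides 137, so solutions exist.
By Bézout, 1142*(158) + 523*(-345) = 1.
Scale by 137/1 = 137: (x₀, y₀) = (21646, -47265).
General solution: x = 21646 + 523t, y = -47265 - 1142t for integer t.
x ≥ 0: smallest is 21646 mod 523 = 203 (at t = -41), with y = -443.

203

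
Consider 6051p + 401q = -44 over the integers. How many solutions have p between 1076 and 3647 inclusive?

gcd(6051, 401) = 1.
By Bézout, 6051×(78) + 401×(-1177) = 1.
Particular solution: (177, -2671).
General solution: p = 177 + 401t, q = -2671 - 6051t for integer t.
1076 ≤ 177 + 401t ≤ 3647 gives t ∈ [3, 8], which is 6 values.

6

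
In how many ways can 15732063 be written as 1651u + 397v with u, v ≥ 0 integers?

24

gcd(1651, 397):
  1651 = 4·397 + 63
  397 = 6·63 + 19
  63 = 3·19 + 6
  19 = 3·6 + 1
  6 = 6·1
so gcd(1651, 397) = 1.
Back-substitute for Bézout coefficients:
  1 = 19 - 3·6
  ... = 1651·(-63) + 397·(262)
Scale by 15732063: one solution is (-991119969, 4121800506). Reduce u mod 397: (59, 39382).
General: u = 59 + 397t, v = 39382 - 1651t.
u ≥ 0 ⇒ t ≥ 0; v ≥ 0 ⇒ t ≤ 23. So t ∈ [0, 23]: 24 solutions.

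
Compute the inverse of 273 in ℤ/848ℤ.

497

gcd(848, 273) = 1  (848 = 3*273 + 29, 273 = 9*29 + 12, 29 = 2*12 + 5, 12 = 2*5 + 2, 5 = 2*2 + 1, 2 = 2*1).
Back-substituting, 273*(-351) + 848*(113) = 1.
So 273*-351 ≡ 1 (mod 848), and -351 mod 848 = 497.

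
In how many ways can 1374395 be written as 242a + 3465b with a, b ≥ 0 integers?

gcd(3465, 242):
  3465 = 14×242 + 77
  242 = 3×77 + 11
  77 = 7×11
so gcd(3465, 242) = 11.
Back-substitute for Bézout coefficients:
  11 = 242 - 3×77
  ... = 242×(43) + 3465×(-3)
Scale by 124945: one solution is (5372635, -374835). Reduce a mod 315: (310, 375).
General: a = 310 + 315t, b = 375 - 22t.
a ≥ 0 ⇒ t ≥ 0; b ≥ 0 ⇒ t ≤ 17. So t ∈ [0, 17]: 18 solutions.

18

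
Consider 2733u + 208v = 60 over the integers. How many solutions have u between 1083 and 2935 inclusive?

gcd(2733, 208):
  2733 = 13*208 + 29
  208 = 7*29 + 5
  29 = 5*5 + 4
  5 = 1*4 + 1
  4 = 4*1
so gcd(2733, 208) = 1.
Back-substitute for Bézout coefficients:
  1 = 5 - 1*4
  ... = 2733*(-43) + 208*(565)
Scale by 60: particular solution (-2580, 33900); reduce u mod 208: (124, -1629).
General solution: u = 124 + 208t, v = -1629 - 2733t for integer t.
1083 ≤ 124 + 208t ≤ 2935 gives t ∈ [5, 13], which is 9 values.

9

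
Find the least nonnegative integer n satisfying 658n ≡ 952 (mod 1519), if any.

43

gcd(1519, 658):
  1519 = 2·658 + 203
  658 = 3·203 + 49
  203 = 4·49 + 7
  49 = 7·7
so gcd(1519, 658) = 7.
7 divides 952, so solutions exist.
Back-substitute for Bézout coefficients:
  7 = 203 - 4·49
  ... = 658·(-30) + 1519·(13)
So 658·(-30) ≡ 7 (mod 1519); multiply by 136: n ≡ -4080 (mod 217).
Smallest nonnegative: n = -4080 mod 217 = 43.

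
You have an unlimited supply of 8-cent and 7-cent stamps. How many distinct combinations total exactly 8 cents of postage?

1

Need nonnegative integers with 8j + 7k = 8.
gcd(8, 7) = 1, and 8·(1) + 7·(-1) = 1.
So (j₀, k₀) = (8, -8); general j = 8 + 7t, k = -8 - 8t.
j ≥ 0 ⇒ t ≥ -1; k ≥ 0 ⇒ t ≤ -1. That's 1 value of t.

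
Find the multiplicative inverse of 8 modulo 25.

22

gcd(25, 8):
  25 = 3·8 + 1
  8 = 8·1
so gcd(25, 8) = 1.
Back-substitute for Bézout coefficients:
  1 = 25 - 3·8
  ... = 8·(-3) + 25·(1)
So 8·-3 ≡ 1 (mod 25), and -3 mod 25 = 22.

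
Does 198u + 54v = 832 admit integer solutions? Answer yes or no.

no

gcd(198, 54) = 18  (198 = 3×54 + 36, 54 = 1×36 + 18, 36 = 2×18).
18 does not divide 832 (remainder 4), so no integer solutions.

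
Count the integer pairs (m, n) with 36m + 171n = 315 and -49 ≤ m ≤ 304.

18

gcd(171, 36) = 9.
By Bézout, 36·(5) + 171·(-1) = 9.
Particular solution: (4, 1).
General solution: m = 4 + 19t, n = 1 - 4t for integer t.
-49 ≤ 4 + 19t ≤ 304 gives t ∈ [-2, 15], which is 18 values.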